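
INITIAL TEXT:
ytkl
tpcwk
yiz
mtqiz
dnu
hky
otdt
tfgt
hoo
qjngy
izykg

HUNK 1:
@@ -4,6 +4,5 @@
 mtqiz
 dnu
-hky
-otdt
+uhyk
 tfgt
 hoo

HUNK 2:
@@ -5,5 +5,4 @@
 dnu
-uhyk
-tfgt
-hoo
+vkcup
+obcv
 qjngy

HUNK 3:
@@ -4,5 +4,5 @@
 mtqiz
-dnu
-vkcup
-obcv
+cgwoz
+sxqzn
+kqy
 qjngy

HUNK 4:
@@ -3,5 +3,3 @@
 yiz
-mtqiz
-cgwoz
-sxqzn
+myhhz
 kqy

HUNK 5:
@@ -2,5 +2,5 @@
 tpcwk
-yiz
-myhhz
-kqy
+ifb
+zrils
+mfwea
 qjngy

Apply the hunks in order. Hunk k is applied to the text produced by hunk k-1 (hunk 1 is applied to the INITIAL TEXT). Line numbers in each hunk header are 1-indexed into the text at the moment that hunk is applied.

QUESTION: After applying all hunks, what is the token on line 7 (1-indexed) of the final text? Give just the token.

Answer: izykg

Derivation:
Hunk 1: at line 4 remove [hky,otdt] add [uhyk] -> 10 lines: ytkl tpcwk yiz mtqiz dnu uhyk tfgt hoo qjngy izykg
Hunk 2: at line 5 remove [uhyk,tfgt,hoo] add [vkcup,obcv] -> 9 lines: ytkl tpcwk yiz mtqiz dnu vkcup obcv qjngy izykg
Hunk 3: at line 4 remove [dnu,vkcup,obcv] add [cgwoz,sxqzn,kqy] -> 9 lines: ytkl tpcwk yiz mtqiz cgwoz sxqzn kqy qjngy izykg
Hunk 4: at line 3 remove [mtqiz,cgwoz,sxqzn] add [myhhz] -> 7 lines: ytkl tpcwk yiz myhhz kqy qjngy izykg
Hunk 5: at line 2 remove [yiz,myhhz,kqy] add [ifb,zrils,mfwea] -> 7 lines: ytkl tpcwk ifb zrils mfwea qjngy izykg
Final line 7: izykg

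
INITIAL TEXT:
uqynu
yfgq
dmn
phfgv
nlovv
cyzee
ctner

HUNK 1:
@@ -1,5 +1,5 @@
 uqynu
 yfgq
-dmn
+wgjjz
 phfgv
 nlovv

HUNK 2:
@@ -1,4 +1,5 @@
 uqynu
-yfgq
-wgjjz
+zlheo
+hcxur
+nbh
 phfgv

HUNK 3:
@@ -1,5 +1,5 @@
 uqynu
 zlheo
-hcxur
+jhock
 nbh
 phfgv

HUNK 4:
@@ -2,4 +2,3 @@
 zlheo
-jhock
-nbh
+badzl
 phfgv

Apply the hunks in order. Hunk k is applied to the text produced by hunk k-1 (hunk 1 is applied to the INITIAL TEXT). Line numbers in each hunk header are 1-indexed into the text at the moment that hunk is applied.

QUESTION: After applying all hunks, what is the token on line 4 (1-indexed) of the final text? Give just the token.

Answer: phfgv

Derivation:
Hunk 1: at line 1 remove [dmn] add [wgjjz] -> 7 lines: uqynu yfgq wgjjz phfgv nlovv cyzee ctner
Hunk 2: at line 1 remove [yfgq,wgjjz] add [zlheo,hcxur,nbh] -> 8 lines: uqynu zlheo hcxur nbh phfgv nlovv cyzee ctner
Hunk 3: at line 1 remove [hcxur] add [jhock] -> 8 lines: uqynu zlheo jhock nbh phfgv nlovv cyzee ctner
Hunk 4: at line 2 remove [jhock,nbh] add [badzl] -> 7 lines: uqynu zlheo badzl phfgv nlovv cyzee ctner
Final line 4: phfgv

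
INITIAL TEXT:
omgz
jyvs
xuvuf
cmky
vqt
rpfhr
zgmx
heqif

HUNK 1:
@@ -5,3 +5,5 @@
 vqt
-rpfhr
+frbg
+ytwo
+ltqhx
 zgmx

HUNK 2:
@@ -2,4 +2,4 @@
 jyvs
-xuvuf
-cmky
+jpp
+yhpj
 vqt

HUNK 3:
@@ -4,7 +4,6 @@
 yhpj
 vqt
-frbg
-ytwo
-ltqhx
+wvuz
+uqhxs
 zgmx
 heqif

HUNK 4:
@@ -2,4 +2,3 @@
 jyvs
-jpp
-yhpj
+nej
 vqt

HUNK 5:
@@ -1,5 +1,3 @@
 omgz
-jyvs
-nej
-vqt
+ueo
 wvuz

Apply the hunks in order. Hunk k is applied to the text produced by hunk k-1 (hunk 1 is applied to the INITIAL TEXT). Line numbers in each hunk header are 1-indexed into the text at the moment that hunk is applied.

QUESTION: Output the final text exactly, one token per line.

Hunk 1: at line 5 remove [rpfhr] add [frbg,ytwo,ltqhx] -> 10 lines: omgz jyvs xuvuf cmky vqt frbg ytwo ltqhx zgmx heqif
Hunk 2: at line 2 remove [xuvuf,cmky] add [jpp,yhpj] -> 10 lines: omgz jyvs jpp yhpj vqt frbg ytwo ltqhx zgmx heqif
Hunk 3: at line 4 remove [frbg,ytwo,ltqhx] add [wvuz,uqhxs] -> 9 lines: omgz jyvs jpp yhpj vqt wvuz uqhxs zgmx heqif
Hunk 4: at line 2 remove [jpp,yhpj] add [nej] -> 8 lines: omgz jyvs nej vqt wvuz uqhxs zgmx heqif
Hunk 5: at line 1 remove [jyvs,nej,vqt] add [ueo] -> 6 lines: omgz ueo wvuz uqhxs zgmx heqif

Answer: omgz
ueo
wvuz
uqhxs
zgmx
heqif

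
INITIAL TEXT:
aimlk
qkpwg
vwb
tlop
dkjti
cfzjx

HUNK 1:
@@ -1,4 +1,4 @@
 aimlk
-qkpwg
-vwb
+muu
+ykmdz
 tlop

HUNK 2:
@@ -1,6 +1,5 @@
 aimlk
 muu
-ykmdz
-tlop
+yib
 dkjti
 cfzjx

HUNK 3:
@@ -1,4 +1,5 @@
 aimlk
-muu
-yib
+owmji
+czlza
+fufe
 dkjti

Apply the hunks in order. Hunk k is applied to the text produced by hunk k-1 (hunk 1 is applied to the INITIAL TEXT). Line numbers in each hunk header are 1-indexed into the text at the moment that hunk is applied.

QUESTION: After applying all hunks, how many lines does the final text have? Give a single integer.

Answer: 6

Derivation:
Hunk 1: at line 1 remove [qkpwg,vwb] add [muu,ykmdz] -> 6 lines: aimlk muu ykmdz tlop dkjti cfzjx
Hunk 2: at line 1 remove [ykmdz,tlop] add [yib] -> 5 lines: aimlk muu yib dkjti cfzjx
Hunk 3: at line 1 remove [muu,yib] add [owmji,czlza,fufe] -> 6 lines: aimlk owmji czlza fufe dkjti cfzjx
Final line count: 6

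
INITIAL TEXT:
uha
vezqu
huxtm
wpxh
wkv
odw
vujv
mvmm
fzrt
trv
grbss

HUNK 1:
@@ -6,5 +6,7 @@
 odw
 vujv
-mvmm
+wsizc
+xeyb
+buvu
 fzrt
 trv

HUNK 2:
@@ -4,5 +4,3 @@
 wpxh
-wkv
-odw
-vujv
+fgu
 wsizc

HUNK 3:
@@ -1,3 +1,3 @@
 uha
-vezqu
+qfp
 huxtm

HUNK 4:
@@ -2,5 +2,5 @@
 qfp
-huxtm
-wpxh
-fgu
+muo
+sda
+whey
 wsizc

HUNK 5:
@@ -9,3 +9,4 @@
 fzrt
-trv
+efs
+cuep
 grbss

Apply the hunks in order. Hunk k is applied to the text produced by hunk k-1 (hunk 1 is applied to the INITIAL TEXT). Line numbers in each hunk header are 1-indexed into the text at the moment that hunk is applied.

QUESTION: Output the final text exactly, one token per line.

Hunk 1: at line 6 remove [mvmm] add [wsizc,xeyb,buvu] -> 13 lines: uha vezqu huxtm wpxh wkv odw vujv wsizc xeyb buvu fzrt trv grbss
Hunk 2: at line 4 remove [wkv,odw,vujv] add [fgu] -> 11 lines: uha vezqu huxtm wpxh fgu wsizc xeyb buvu fzrt trv grbss
Hunk 3: at line 1 remove [vezqu] add [qfp] -> 11 lines: uha qfp huxtm wpxh fgu wsizc xeyb buvu fzrt trv grbss
Hunk 4: at line 2 remove [huxtm,wpxh,fgu] add [muo,sda,whey] -> 11 lines: uha qfp muo sda whey wsizc xeyb buvu fzrt trv grbss
Hunk 5: at line 9 remove [trv] add [efs,cuep] -> 12 lines: uha qfp muo sda whey wsizc xeyb buvu fzrt efs cuep grbss

Answer: uha
qfp
muo
sda
whey
wsizc
xeyb
buvu
fzrt
efs
cuep
grbss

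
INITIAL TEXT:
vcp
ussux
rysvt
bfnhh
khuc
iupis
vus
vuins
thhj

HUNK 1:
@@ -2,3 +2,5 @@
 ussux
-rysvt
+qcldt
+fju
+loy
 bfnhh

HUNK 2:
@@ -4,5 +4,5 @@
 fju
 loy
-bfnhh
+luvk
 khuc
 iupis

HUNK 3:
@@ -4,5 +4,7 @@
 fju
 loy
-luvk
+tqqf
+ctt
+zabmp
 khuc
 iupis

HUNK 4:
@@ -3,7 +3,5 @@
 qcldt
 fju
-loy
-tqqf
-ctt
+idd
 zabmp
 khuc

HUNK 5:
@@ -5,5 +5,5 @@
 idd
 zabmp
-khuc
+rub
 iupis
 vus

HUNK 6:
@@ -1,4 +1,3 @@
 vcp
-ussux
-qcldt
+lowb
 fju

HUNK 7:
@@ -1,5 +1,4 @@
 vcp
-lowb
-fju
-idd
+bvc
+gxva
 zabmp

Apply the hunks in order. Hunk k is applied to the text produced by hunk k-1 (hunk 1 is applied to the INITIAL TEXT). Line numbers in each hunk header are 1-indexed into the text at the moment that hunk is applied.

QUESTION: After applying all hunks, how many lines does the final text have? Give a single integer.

Answer: 9

Derivation:
Hunk 1: at line 2 remove [rysvt] add [qcldt,fju,loy] -> 11 lines: vcp ussux qcldt fju loy bfnhh khuc iupis vus vuins thhj
Hunk 2: at line 4 remove [bfnhh] add [luvk] -> 11 lines: vcp ussux qcldt fju loy luvk khuc iupis vus vuins thhj
Hunk 3: at line 4 remove [luvk] add [tqqf,ctt,zabmp] -> 13 lines: vcp ussux qcldt fju loy tqqf ctt zabmp khuc iupis vus vuins thhj
Hunk 4: at line 3 remove [loy,tqqf,ctt] add [idd] -> 11 lines: vcp ussux qcldt fju idd zabmp khuc iupis vus vuins thhj
Hunk 5: at line 5 remove [khuc] add [rub] -> 11 lines: vcp ussux qcldt fju idd zabmp rub iupis vus vuins thhj
Hunk 6: at line 1 remove [ussux,qcldt] add [lowb] -> 10 lines: vcp lowb fju idd zabmp rub iupis vus vuins thhj
Hunk 7: at line 1 remove [lowb,fju,idd] add [bvc,gxva] -> 9 lines: vcp bvc gxva zabmp rub iupis vus vuins thhj
Final line count: 9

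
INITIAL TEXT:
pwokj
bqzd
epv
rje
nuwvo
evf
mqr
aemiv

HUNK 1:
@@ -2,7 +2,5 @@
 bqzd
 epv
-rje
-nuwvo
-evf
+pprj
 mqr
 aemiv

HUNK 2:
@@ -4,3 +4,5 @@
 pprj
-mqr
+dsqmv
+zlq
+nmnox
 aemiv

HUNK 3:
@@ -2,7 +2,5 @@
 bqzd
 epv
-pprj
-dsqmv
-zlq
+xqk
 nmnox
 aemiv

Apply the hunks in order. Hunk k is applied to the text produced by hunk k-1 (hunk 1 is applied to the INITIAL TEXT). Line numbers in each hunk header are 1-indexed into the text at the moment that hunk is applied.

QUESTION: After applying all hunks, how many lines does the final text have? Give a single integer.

Answer: 6

Derivation:
Hunk 1: at line 2 remove [rje,nuwvo,evf] add [pprj] -> 6 lines: pwokj bqzd epv pprj mqr aemiv
Hunk 2: at line 4 remove [mqr] add [dsqmv,zlq,nmnox] -> 8 lines: pwokj bqzd epv pprj dsqmv zlq nmnox aemiv
Hunk 3: at line 2 remove [pprj,dsqmv,zlq] add [xqk] -> 6 lines: pwokj bqzd epv xqk nmnox aemiv
Final line count: 6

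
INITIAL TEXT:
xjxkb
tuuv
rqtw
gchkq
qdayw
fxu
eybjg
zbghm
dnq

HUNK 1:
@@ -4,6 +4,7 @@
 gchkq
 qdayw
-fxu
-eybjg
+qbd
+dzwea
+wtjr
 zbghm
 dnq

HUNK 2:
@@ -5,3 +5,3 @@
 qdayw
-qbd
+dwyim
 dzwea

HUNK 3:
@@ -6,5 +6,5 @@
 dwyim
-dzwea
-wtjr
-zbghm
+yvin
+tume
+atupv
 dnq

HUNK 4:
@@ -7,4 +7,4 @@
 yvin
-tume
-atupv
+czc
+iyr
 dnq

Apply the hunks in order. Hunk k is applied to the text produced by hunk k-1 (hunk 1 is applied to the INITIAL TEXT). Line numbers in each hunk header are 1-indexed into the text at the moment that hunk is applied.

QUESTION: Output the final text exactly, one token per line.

Answer: xjxkb
tuuv
rqtw
gchkq
qdayw
dwyim
yvin
czc
iyr
dnq

Derivation:
Hunk 1: at line 4 remove [fxu,eybjg] add [qbd,dzwea,wtjr] -> 10 lines: xjxkb tuuv rqtw gchkq qdayw qbd dzwea wtjr zbghm dnq
Hunk 2: at line 5 remove [qbd] add [dwyim] -> 10 lines: xjxkb tuuv rqtw gchkq qdayw dwyim dzwea wtjr zbghm dnq
Hunk 3: at line 6 remove [dzwea,wtjr,zbghm] add [yvin,tume,atupv] -> 10 lines: xjxkb tuuv rqtw gchkq qdayw dwyim yvin tume atupv dnq
Hunk 4: at line 7 remove [tume,atupv] add [czc,iyr] -> 10 lines: xjxkb tuuv rqtw gchkq qdayw dwyim yvin czc iyr dnq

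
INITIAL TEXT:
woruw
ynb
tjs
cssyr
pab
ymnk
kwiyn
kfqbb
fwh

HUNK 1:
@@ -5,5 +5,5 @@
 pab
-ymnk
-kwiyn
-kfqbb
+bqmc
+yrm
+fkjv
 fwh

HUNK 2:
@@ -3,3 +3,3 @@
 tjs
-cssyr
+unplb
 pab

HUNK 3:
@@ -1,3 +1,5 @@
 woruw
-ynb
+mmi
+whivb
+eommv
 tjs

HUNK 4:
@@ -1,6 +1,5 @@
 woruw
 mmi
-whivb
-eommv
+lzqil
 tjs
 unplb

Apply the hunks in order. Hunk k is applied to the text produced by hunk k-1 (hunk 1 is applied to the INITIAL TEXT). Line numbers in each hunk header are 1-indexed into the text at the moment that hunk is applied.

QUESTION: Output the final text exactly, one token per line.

Hunk 1: at line 5 remove [ymnk,kwiyn,kfqbb] add [bqmc,yrm,fkjv] -> 9 lines: woruw ynb tjs cssyr pab bqmc yrm fkjv fwh
Hunk 2: at line 3 remove [cssyr] add [unplb] -> 9 lines: woruw ynb tjs unplb pab bqmc yrm fkjv fwh
Hunk 3: at line 1 remove [ynb] add [mmi,whivb,eommv] -> 11 lines: woruw mmi whivb eommv tjs unplb pab bqmc yrm fkjv fwh
Hunk 4: at line 1 remove [whivb,eommv] add [lzqil] -> 10 lines: woruw mmi lzqil tjs unplb pab bqmc yrm fkjv fwh

Answer: woruw
mmi
lzqil
tjs
unplb
pab
bqmc
yrm
fkjv
fwh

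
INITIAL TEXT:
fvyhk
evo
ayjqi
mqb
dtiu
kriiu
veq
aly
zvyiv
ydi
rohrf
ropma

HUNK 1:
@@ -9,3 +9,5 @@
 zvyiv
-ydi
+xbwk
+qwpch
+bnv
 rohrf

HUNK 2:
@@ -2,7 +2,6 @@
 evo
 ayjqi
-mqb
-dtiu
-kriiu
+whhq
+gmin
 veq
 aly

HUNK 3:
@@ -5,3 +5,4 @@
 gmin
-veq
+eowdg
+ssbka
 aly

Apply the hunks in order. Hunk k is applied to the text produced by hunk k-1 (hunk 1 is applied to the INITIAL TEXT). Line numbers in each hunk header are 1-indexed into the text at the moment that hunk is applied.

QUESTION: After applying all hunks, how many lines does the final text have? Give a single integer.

Answer: 14

Derivation:
Hunk 1: at line 9 remove [ydi] add [xbwk,qwpch,bnv] -> 14 lines: fvyhk evo ayjqi mqb dtiu kriiu veq aly zvyiv xbwk qwpch bnv rohrf ropma
Hunk 2: at line 2 remove [mqb,dtiu,kriiu] add [whhq,gmin] -> 13 lines: fvyhk evo ayjqi whhq gmin veq aly zvyiv xbwk qwpch bnv rohrf ropma
Hunk 3: at line 5 remove [veq] add [eowdg,ssbka] -> 14 lines: fvyhk evo ayjqi whhq gmin eowdg ssbka aly zvyiv xbwk qwpch bnv rohrf ropma
Final line count: 14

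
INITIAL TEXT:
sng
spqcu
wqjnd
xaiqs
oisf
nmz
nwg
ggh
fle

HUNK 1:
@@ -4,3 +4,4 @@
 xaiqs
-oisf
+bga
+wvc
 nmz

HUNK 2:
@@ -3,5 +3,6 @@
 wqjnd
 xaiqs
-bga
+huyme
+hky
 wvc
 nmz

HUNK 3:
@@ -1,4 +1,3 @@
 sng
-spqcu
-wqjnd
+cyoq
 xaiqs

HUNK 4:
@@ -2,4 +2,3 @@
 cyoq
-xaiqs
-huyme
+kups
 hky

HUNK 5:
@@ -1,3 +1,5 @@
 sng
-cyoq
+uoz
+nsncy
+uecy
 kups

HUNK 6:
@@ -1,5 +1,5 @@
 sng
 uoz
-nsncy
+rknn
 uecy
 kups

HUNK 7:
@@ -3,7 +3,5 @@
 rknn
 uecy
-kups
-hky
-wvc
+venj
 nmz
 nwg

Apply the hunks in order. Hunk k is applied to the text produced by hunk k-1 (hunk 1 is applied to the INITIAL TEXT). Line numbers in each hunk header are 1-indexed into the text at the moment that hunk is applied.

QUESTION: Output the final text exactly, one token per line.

Hunk 1: at line 4 remove [oisf] add [bga,wvc] -> 10 lines: sng spqcu wqjnd xaiqs bga wvc nmz nwg ggh fle
Hunk 2: at line 3 remove [bga] add [huyme,hky] -> 11 lines: sng spqcu wqjnd xaiqs huyme hky wvc nmz nwg ggh fle
Hunk 3: at line 1 remove [spqcu,wqjnd] add [cyoq] -> 10 lines: sng cyoq xaiqs huyme hky wvc nmz nwg ggh fle
Hunk 4: at line 2 remove [xaiqs,huyme] add [kups] -> 9 lines: sng cyoq kups hky wvc nmz nwg ggh fle
Hunk 5: at line 1 remove [cyoq] add [uoz,nsncy,uecy] -> 11 lines: sng uoz nsncy uecy kups hky wvc nmz nwg ggh fle
Hunk 6: at line 1 remove [nsncy] add [rknn] -> 11 lines: sng uoz rknn uecy kups hky wvc nmz nwg ggh fle
Hunk 7: at line 3 remove [kups,hky,wvc] add [venj] -> 9 lines: sng uoz rknn uecy venj nmz nwg ggh fle

Answer: sng
uoz
rknn
uecy
venj
nmz
nwg
ggh
fle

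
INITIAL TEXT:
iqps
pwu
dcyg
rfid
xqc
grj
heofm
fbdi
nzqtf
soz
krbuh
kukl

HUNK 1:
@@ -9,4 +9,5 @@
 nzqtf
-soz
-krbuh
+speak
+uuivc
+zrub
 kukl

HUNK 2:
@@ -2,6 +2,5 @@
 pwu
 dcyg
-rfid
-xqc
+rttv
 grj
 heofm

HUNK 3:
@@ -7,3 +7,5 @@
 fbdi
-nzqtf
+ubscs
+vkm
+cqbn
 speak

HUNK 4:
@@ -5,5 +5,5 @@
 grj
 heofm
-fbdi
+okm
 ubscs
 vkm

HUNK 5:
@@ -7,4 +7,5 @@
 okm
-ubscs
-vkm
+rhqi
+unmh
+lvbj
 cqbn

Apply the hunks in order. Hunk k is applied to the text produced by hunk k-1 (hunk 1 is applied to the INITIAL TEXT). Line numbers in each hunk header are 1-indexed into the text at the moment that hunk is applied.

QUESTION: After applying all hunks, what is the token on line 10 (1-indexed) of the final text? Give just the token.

Answer: lvbj

Derivation:
Hunk 1: at line 9 remove [soz,krbuh] add [speak,uuivc,zrub] -> 13 lines: iqps pwu dcyg rfid xqc grj heofm fbdi nzqtf speak uuivc zrub kukl
Hunk 2: at line 2 remove [rfid,xqc] add [rttv] -> 12 lines: iqps pwu dcyg rttv grj heofm fbdi nzqtf speak uuivc zrub kukl
Hunk 3: at line 7 remove [nzqtf] add [ubscs,vkm,cqbn] -> 14 lines: iqps pwu dcyg rttv grj heofm fbdi ubscs vkm cqbn speak uuivc zrub kukl
Hunk 4: at line 5 remove [fbdi] add [okm] -> 14 lines: iqps pwu dcyg rttv grj heofm okm ubscs vkm cqbn speak uuivc zrub kukl
Hunk 5: at line 7 remove [ubscs,vkm] add [rhqi,unmh,lvbj] -> 15 lines: iqps pwu dcyg rttv grj heofm okm rhqi unmh lvbj cqbn speak uuivc zrub kukl
Final line 10: lvbj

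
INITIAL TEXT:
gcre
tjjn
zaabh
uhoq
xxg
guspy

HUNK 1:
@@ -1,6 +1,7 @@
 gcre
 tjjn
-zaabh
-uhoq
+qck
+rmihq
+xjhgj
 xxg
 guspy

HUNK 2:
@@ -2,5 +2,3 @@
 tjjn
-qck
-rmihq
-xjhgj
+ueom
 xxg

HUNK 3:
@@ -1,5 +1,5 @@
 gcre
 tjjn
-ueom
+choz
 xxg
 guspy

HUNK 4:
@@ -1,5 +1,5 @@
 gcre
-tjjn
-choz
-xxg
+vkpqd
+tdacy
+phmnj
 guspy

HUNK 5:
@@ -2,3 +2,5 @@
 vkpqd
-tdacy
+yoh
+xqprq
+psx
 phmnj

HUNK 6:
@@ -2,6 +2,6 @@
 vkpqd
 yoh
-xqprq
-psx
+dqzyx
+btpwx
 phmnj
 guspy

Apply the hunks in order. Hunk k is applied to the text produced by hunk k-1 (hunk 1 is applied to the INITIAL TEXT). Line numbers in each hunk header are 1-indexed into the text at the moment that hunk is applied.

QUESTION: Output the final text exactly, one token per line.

Hunk 1: at line 1 remove [zaabh,uhoq] add [qck,rmihq,xjhgj] -> 7 lines: gcre tjjn qck rmihq xjhgj xxg guspy
Hunk 2: at line 2 remove [qck,rmihq,xjhgj] add [ueom] -> 5 lines: gcre tjjn ueom xxg guspy
Hunk 3: at line 1 remove [ueom] add [choz] -> 5 lines: gcre tjjn choz xxg guspy
Hunk 4: at line 1 remove [tjjn,choz,xxg] add [vkpqd,tdacy,phmnj] -> 5 lines: gcre vkpqd tdacy phmnj guspy
Hunk 5: at line 2 remove [tdacy] add [yoh,xqprq,psx] -> 7 lines: gcre vkpqd yoh xqprq psx phmnj guspy
Hunk 6: at line 2 remove [xqprq,psx] add [dqzyx,btpwx] -> 7 lines: gcre vkpqd yoh dqzyx btpwx phmnj guspy

Answer: gcre
vkpqd
yoh
dqzyx
btpwx
phmnj
guspy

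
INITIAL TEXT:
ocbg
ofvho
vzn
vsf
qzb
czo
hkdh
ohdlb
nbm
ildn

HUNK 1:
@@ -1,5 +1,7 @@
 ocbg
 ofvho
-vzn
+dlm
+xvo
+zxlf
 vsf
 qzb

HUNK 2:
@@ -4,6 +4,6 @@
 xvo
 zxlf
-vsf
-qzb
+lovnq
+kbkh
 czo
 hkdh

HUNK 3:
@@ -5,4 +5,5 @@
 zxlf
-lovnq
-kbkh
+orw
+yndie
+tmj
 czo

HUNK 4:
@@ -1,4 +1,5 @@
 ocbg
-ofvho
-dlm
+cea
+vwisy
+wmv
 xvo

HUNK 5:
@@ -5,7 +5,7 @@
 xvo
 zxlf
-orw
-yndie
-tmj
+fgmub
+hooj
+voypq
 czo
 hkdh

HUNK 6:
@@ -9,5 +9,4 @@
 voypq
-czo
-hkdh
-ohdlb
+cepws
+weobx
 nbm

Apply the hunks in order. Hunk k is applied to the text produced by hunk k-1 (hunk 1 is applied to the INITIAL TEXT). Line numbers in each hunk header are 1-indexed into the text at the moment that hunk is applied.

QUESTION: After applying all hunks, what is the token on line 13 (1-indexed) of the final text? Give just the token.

Answer: ildn

Derivation:
Hunk 1: at line 1 remove [vzn] add [dlm,xvo,zxlf] -> 12 lines: ocbg ofvho dlm xvo zxlf vsf qzb czo hkdh ohdlb nbm ildn
Hunk 2: at line 4 remove [vsf,qzb] add [lovnq,kbkh] -> 12 lines: ocbg ofvho dlm xvo zxlf lovnq kbkh czo hkdh ohdlb nbm ildn
Hunk 3: at line 5 remove [lovnq,kbkh] add [orw,yndie,tmj] -> 13 lines: ocbg ofvho dlm xvo zxlf orw yndie tmj czo hkdh ohdlb nbm ildn
Hunk 4: at line 1 remove [ofvho,dlm] add [cea,vwisy,wmv] -> 14 lines: ocbg cea vwisy wmv xvo zxlf orw yndie tmj czo hkdh ohdlb nbm ildn
Hunk 5: at line 5 remove [orw,yndie,tmj] add [fgmub,hooj,voypq] -> 14 lines: ocbg cea vwisy wmv xvo zxlf fgmub hooj voypq czo hkdh ohdlb nbm ildn
Hunk 6: at line 9 remove [czo,hkdh,ohdlb] add [cepws,weobx] -> 13 lines: ocbg cea vwisy wmv xvo zxlf fgmub hooj voypq cepws weobx nbm ildn
Final line 13: ildn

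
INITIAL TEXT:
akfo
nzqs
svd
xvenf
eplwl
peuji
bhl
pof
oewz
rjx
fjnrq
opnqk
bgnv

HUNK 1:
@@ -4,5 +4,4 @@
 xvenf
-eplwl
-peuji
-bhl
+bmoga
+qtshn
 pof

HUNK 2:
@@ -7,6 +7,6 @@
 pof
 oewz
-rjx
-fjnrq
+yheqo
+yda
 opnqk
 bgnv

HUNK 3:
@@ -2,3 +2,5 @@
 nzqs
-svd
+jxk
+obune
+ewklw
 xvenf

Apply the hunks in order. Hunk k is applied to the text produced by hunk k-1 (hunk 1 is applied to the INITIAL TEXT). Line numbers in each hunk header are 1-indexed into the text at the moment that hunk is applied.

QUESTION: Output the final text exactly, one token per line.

Answer: akfo
nzqs
jxk
obune
ewklw
xvenf
bmoga
qtshn
pof
oewz
yheqo
yda
opnqk
bgnv

Derivation:
Hunk 1: at line 4 remove [eplwl,peuji,bhl] add [bmoga,qtshn] -> 12 lines: akfo nzqs svd xvenf bmoga qtshn pof oewz rjx fjnrq opnqk bgnv
Hunk 2: at line 7 remove [rjx,fjnrq] add [yheqo,yda] -> 12 lines: akfo nzqs svd xvenf bmoga qtshn pof oewz yheqo yda opnqk bgnv
Hunk 3: at line 2 remove [svd] add [jxk,obune,ewklw] -> 14 lines: akfo nzqs jxk obune ewklw xvenf bmoga qtshn pof oewz yheqo yda opnqk bgnv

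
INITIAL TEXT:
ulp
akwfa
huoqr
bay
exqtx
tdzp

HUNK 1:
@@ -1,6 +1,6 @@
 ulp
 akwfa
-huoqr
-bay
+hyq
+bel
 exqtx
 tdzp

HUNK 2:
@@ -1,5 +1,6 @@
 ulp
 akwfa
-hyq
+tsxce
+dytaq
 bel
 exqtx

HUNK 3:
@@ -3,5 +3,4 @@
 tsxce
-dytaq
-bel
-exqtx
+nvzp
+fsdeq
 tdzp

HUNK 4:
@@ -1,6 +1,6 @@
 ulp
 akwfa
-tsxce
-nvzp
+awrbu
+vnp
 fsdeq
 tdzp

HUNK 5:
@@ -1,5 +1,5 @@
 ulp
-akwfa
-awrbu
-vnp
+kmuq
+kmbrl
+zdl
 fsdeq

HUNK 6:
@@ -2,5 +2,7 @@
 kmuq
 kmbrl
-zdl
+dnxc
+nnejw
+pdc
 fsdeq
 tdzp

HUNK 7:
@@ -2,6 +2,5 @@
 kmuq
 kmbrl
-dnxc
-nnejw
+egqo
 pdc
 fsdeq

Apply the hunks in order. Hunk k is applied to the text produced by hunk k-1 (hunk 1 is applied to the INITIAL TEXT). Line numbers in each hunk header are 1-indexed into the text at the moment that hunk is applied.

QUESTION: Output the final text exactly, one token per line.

Answer: ulp
kmuq
kmbrl
egqo
pdc
fsdeq
tdzp

Derivation:
Hunk 1: at line 1 remove [huoqr,bay] add [hyq,bel] -> 6 lines: ulp akwfa hyq bel exqtx tdzp
Hunk 2: at line 1 remove [hyq] add [tsxce,dytaq] -> 7 lines: ulp akwfa tsxce dytaq bel exqtx tdzp
Hunk 3: at line 3 remove [dytaq,bel,exqtx] add [nvzp,fsdeq] -> 6 lines: ulp akwfa tsxce nvzp fsdeq tdzp
Hunk 4: at line 1 remove [tsxce,nvzp] add [awrbu,vnp] -> 6 lines: ulp akwfa awrbu vnp fsdeq tdzp
Hunk 5: at line 1 remove [akwfa,awrbu,vnp] add [kmuq,kmbrl,zdl] -> 6 lines: ulp kmuq kmbrl zdl fsdeq tdzp
Hunk 6: at line 2 remove [zdl] add [dnxc,nnejw,pdc] -> 8 lines: ulp kmuq kmbrl dnxc nnejw pdc fsdeq tdzp
Hunk 7: at line 2 remove [dnxc,nnejw] add [egqo] -> 7 lines: ulp kmuq kmbrl egqo pdc fsdeq tdzp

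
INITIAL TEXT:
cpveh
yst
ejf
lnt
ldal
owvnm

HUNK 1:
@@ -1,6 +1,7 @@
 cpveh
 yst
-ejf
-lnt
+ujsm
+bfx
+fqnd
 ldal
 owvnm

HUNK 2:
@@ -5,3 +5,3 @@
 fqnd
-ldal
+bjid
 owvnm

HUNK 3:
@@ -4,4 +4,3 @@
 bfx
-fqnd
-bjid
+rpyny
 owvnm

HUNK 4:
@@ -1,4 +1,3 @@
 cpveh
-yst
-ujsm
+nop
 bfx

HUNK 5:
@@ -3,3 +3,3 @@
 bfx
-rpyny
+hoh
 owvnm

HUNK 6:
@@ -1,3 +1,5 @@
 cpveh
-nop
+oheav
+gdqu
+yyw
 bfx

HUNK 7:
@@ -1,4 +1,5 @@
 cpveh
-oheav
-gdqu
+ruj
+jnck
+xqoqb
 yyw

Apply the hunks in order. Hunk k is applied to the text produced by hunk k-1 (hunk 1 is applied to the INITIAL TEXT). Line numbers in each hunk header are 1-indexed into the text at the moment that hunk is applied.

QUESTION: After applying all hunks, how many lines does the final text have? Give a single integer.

Answer: 8

Derivation:
Hunk 1: at line 1 remove [ejf,lnt] add [ujsm,bfx,fqnd] -> 7 lines: cpveh yst ujsm bfx fqnd ldal owvnm
Hunk 2: at line 5 remove [ldal] add [bjid] -> 7 lines: cpveh yst ujsm bfx fqnd bjid owvnm
Hunk 3: at line 4 remove [fqnd,bjid] add [rpyny] -> 6 lines: cpveh yst ujsm bfx rpyny owvnm
Hunk 4: at line 1 remove [yst,ujsm] add [nop] -> 5 lines: cpveh nop bfx rpyny owvnm
Hunk 5: at line 3 remove [rpyny] add [hoh] -> 5 lines: cpveh nop bfx hoh owvnm
Hunk 6: at line 1 remove [nop] add [oheav,gdqu,yyw] -> 7 lines: cpveh oheav gdqu yyw bfx hoh owvnm
Hunk 7: at line 1 remove [oheav,gdqu] add [ruj,jnck,xqoqb] -> 8 lines: cpveh ruj jnck xqoqb yyw bfx hoh owvnm
Final line count: 8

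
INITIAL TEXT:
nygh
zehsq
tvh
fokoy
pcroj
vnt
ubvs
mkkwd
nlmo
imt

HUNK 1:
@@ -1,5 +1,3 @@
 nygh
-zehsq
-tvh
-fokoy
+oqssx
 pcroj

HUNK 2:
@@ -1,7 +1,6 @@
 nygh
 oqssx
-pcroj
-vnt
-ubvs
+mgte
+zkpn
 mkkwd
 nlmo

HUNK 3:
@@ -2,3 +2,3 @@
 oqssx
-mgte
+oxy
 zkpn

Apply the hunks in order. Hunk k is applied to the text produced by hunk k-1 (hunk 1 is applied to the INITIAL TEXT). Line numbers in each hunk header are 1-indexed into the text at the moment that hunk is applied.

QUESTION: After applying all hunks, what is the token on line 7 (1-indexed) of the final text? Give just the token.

Hunk 1: at line 1 remove [zehsq,tvh,fokoy] add [oqssx] -> 8 lines: nygh oqssx pcroj vnt ubvs mkkwd nlmo imt
Hunk 2: at line 1 remove [pcroj,vnt,ubvs] add [mgte,zkpn] -> 7 lines: nygh oqssx mgte zkpn mkkwd nlmo imt
Hunk 3: at line 2 remove [mgte] add [oxy] -> 7 lines: nygh oqssx oxy zkpn mkkwd nlmo imt
Final line 7: imt

Answer: imt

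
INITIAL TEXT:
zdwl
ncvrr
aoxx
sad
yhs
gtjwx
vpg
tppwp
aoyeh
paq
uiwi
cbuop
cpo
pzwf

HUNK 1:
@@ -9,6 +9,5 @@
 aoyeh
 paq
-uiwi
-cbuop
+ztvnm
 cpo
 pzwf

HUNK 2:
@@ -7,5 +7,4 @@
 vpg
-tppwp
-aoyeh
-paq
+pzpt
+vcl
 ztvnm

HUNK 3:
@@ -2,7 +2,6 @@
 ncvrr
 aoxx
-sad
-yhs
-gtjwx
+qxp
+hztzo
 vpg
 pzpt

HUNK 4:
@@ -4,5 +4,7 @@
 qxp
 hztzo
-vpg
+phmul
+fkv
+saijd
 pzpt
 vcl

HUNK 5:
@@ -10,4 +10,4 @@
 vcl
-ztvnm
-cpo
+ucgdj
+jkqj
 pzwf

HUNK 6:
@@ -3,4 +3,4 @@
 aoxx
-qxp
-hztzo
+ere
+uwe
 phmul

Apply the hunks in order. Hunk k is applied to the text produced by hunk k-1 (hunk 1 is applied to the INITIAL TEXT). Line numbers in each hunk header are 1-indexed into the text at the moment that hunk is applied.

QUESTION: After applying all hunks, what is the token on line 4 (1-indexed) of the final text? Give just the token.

Answer: ere

Derivation:
Hunk 1: at line 9 remove [uiwi,cbuop] add [ztvnm] -> 13 lines: zdwl ncvrr aoxx sad yhs gtjwx vpg tppwp aoyeh paq ztvnm cpo pzwf
Hunk 2: at line 7 remove [tppwp,aoyeh,paq] add [pzpt,vcl] -> 12 lines: zdwl ncvrr aoxx sad yhs gtjwx vpg pzpt vcl ztvnm cpo pzwf
Hunk 3: at line 2 remove [sad,yhs,gtjwx] add [qxp,hztzo] -> 11 lines: zdwl ncvrr aoxx qxp hztzo vpg pzpt vcl ztvnm cpo pzwf
Hunk 4: at line 4 remove [vpg] add [phmul,fkv,saijd] -> 13 lines: zdwl ncvrr aoxx qxp hztzo phmul fkv saijd pzpt vcl ztvnm cpo pzwf
Hunk 5: at line 10 remove [ztvnm,cpo] add [ucgdj,jkqj] -> 13 lines: zdwl ncvrr aoxx qxp hztzo phmul fkv saijd pzpt vcl ucgdj jkqj pzwf
Hunk 6: at line 3 remove [qxp,hztzo] add [ere,uwe] -> 13 lines: zdwl ncvrr aoxx ere uwe phmul fkv saijd pzpt vcl ucgdj jkqj pzwf
Final line 4: ere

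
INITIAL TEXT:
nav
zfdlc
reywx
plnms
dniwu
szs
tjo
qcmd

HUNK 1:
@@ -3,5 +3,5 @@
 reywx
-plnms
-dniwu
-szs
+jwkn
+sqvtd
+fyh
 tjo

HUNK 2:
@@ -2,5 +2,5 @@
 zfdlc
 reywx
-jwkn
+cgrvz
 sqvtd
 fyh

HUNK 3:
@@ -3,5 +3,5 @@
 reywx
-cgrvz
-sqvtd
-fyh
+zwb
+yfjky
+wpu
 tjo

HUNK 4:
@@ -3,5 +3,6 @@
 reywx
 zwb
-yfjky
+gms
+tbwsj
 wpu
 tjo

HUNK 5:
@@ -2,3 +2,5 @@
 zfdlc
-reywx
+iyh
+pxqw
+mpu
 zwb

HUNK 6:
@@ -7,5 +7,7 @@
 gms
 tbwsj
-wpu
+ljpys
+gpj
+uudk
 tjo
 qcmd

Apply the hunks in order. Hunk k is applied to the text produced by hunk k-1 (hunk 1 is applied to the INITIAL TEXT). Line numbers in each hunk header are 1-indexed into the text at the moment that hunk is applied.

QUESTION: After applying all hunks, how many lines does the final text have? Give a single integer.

Hunk 1: at line 3 remove [plnms,dniwu,szs] add [jwkn,sqvtd,fyh] -> 8 lines: nav zfdlc reywx jwkn sqvtd fyh tjo qcmd
Hunk 2: at line 2 remove [jwkn] add [cgrvz] -> 8 lines: nav zfdlc reywx cgrvz sqvtd fyh tjo qcmd
Hunk 3: at line 3 remove [cgrvz,sqvtd,fyh] add [zwb,yfjky,wpu] -> 8 lines: nav zfdlc reywx zwb yfjky wpu tjo qcmd
Hunk 4: at line 3 remove [yfjky] add [gms,tbwsj] -> 9 lines: nav zfdlc reywx zwb gms tbwsj wpu tjo qcmd
Hunk 5: at line 2 remove [reywx] add [iyh,pxqw,mpu] -> 11 lines: nav zfdlc iyh pxqw mpu zwb gms tbwsj wpu tjo qcmd
Hunk 6: at line 7 remove [wpu] add [ljpys,gpj,uudk] -> 13 lines: nav zfdlc iyh pxqw mpu zwb gms tbwsj ljpys gpj uudk tjo qcmd
Final line count: 13

Answer: 13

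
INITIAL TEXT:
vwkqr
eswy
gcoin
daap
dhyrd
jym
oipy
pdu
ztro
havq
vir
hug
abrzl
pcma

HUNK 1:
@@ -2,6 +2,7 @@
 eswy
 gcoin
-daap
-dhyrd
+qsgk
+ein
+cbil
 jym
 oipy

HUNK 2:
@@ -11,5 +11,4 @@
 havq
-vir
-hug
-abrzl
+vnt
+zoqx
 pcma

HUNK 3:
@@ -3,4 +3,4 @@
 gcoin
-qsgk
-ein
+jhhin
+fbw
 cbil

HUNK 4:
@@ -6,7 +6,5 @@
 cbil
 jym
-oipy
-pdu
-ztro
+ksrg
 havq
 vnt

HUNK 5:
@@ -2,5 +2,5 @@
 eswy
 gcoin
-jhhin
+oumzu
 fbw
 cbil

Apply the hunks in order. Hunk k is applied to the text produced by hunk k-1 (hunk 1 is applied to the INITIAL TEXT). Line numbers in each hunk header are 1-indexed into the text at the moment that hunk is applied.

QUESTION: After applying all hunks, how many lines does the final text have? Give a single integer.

Answer: 12

Derivation:
Hunk 1: at line 2 remove [daap,dhyrd] add [qsgk,ein,cbil] -> 15 lines: vwkqr eswy gcoin qsgk ein cbil jym oipy pdu ztro havq vir hug abrzl pcma
Hunk 2: at line 11 remove [vir,hug,abrzl] add [vnt,zoqx] -> 14 lines: vwkqr eswy gcoin qsgk ein cbil jym oipy pdu ztro havq vnt zoqx pcma
Hunk 3: at line 3 remove [qsgk,ein] add [jhhin,fbw] -> 14 lines: vwkqr eswy gcoin jhhin fbw cbil jym oipy pdu ztro havq vnt zoqx pcma
Hunk 4: at line 6 remove [oipy,pdu,ztro] add [ksrg] -> 12 lines: vwkqr eswy gcoin jhhin fbw cbil jym ksrg havq vnt zoqx pcma
Hunk 5: at line 2 remove [jhhin] add [oumzu] -> 12 lines: vwkqr eswy gcoin oumzu fbw cbil jym ksrg havq vnt zoqx pcma
Final line count: 12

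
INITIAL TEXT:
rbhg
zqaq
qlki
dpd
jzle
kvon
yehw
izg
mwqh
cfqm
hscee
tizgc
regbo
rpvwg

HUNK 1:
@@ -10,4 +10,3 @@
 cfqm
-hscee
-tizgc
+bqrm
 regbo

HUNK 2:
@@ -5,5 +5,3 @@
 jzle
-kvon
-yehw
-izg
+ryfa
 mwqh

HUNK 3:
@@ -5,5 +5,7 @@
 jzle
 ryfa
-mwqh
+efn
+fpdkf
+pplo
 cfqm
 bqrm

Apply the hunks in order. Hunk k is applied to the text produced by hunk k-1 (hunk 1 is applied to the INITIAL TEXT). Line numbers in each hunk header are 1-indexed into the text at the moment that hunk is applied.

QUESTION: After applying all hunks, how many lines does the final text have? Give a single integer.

Hunk 1: at line 10 remove [hscee,tizgc] add [bqrm] -> 13 lines: rbhg zqaq qlki dpd jzle kvon yehw izg mwqh cfqm bqrm regbo rpvwg
Hunk 2: at line 5 remove [kvon,yehw,izg] add [ryfa] -> 11 lines: rbhg zqaq qlki dpd jzle ryfa mwqh cfqm bqrm regbo rpvwg
Hunk 3: at line 5 remove [mwqh] add [efn,fpdkf,pplo] -> 13 lines: rbhg zqaq qlki dpd jzle ryfa efn fpdkf pplo cfqm bqrm regbo rpvwg
Final line count: 13

Answer: 13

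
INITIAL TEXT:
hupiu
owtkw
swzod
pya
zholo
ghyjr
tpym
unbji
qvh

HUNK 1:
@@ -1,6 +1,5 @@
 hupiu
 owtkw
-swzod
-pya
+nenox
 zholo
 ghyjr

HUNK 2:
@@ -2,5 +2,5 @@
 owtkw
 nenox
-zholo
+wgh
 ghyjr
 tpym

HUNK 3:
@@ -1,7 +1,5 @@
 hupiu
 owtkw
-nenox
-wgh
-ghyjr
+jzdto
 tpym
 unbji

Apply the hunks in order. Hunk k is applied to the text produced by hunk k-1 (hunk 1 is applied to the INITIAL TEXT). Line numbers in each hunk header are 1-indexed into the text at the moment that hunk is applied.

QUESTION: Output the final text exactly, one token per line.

Answer: hupiu
owtkw
jzdto
tpym
unbji
qvh

Derivation:
Hunk 1: at line 1 remove [swzod,pya] add [nenox] -> 8 lines: hupiu owtkw nenox zholo ghyjr tpym unbji qvh
Hunk 2: at line 2 remove [zholo] add [wgh] -> 8 lines: hupiu owtkw nenox wgh ghyjr tpym unbji qvh
Hunk 3: at line 1 remove [nenox,wgh,ghyjr] add [jzdto] -> 6 lines: hupiu owtkw jzdto tpym unbji qvh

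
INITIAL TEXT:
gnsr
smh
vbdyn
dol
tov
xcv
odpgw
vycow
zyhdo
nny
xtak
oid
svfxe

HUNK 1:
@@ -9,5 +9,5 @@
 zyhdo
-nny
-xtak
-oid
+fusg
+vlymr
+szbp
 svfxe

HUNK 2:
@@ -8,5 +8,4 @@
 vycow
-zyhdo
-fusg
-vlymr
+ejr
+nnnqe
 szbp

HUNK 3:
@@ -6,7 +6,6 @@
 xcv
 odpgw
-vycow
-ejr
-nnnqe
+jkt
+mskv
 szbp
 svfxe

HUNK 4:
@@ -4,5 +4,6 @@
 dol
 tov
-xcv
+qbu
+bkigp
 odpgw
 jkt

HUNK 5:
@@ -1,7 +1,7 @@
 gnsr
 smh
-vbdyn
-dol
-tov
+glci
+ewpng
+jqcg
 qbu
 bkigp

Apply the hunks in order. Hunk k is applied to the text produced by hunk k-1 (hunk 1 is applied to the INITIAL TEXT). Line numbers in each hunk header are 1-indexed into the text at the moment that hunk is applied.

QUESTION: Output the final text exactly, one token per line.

Answer: gnsr
smh
glci
ewpng
jqcg
qbu
bkigp
odpgw
jkt
mskv
szbp
svfxe

Derivation:
Hunk 1: at line 9 remove [nny,xtak,oid] add [fusg,vlymr,szbp] -> 13 lines: gnsr smh vbdyn dol tov xcv odpgw vycow zyhdo fusg vlymr szbp svfxe
Hunk 2: at line 8 remove [zyhdo,fusg,vlymr] add [ejr,nnnqe] -> 12 lines: gnsr smh vbdyn dol tov xcv odpgw vycow ejr nnnqe szbp svfxe
Hunk 3: at line 6 remove [vycow,ejr,nnnqe] add [jkt,mskv] -> 11 lines: gnsr smh vbdyn dol tov xcv odpgw jkt mskv szbp svfxe
Hunk 4: at line 4 remove [xcv] add [qbu,bkigp] -> 12 lines: gnsr smh vbdyn dol tov qbu bkigp odpgw jkt mskv szbp svfxe
Hunk 5: at line 1 remove [vbdyn,dol,tov] add [glci,ewpng,jqcg] -> 12 lines: gnsr smh glci ewpng jqcg qbu bkigp odpgw jkt mskv szbp svfxe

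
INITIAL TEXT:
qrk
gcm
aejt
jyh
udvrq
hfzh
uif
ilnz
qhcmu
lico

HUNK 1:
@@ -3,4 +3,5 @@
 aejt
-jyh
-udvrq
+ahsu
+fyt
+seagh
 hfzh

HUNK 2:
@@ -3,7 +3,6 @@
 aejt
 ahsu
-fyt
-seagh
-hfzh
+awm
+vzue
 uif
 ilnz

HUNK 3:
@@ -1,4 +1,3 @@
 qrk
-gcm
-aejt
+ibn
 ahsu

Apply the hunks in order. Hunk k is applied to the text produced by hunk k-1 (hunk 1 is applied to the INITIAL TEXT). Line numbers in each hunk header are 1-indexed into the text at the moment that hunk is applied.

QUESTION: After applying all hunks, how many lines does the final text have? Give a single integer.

Hunk 1: at line 3 remove [jyh,udvrq] add [ahsu,fyt,seagh] -> 11 lines: qrk gcm aejt ahsu fyt seagh hfzh uif ilnz qhcmu lico
Hunk 2: at line 3 remove [fyt,seagh,hfzh] add [awm,vzue] -> 10 lines: qrk gcm aejt ahsu awm vzue uif ilnz qhcmu lico
Hunk 3: at line 1 remove [gcm,aejt] add [ibn] -> 9 lines: qrk ibn ahsu awm vzue uif ilnz qhcmu lico
Final line count: 9

Answer: 9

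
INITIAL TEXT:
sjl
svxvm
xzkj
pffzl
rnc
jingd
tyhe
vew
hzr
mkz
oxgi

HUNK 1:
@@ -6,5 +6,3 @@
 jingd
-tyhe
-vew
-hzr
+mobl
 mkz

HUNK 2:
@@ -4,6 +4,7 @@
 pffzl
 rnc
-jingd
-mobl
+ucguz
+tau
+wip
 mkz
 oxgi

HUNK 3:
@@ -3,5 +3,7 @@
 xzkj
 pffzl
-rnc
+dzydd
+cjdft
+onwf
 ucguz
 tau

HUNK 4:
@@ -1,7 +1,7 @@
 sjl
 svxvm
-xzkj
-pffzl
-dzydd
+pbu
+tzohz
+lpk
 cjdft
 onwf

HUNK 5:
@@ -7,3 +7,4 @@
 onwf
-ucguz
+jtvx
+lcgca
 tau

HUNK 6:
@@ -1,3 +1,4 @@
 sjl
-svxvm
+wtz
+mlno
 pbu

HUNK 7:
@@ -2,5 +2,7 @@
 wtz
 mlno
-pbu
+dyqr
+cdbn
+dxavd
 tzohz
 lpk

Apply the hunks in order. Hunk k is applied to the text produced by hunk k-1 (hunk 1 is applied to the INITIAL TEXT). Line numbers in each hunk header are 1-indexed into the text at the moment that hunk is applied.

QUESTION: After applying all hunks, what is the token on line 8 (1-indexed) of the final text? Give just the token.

Answer: lpk

Derivation:
Hunk 1: at line 6 remove [tyhe,vew,hzr] add [mobl] -> 9 lines: sjl svxvm xzkj pffzl rnc jingd mobl mkz oxgi
Hunk 2: at line 4 remove [jingd,mobl] add [ucguz,tau,wip] -> 10 lines: sjl svxvm xzkj pffzl rnc ucguz tau wip mkz oxgi
Hunk 3: at line 3 remove [rnc] add [dzydd,cjdft,onwf] -> 12 lines: sjl svxvm xzkj pffzl dzydd cjdft onwf ucguz tau wip mkz oxgi
Hunk 4: at line 1 remove [xzkj,pffzl,dzydd] add [pbu,tzohz,lpk] -> 12 lines: sjl svxvm pbu tzohz lpk cjdft onwf ucguz tau wip mkz oxgi
Hunk 5: at line 7 remove [ucguz] add [jtvx,lcgca] -> 13 lines: sjl svxvm pbu tzohz lpk cjdft onwf jtvx lcgca tau wip mkz oxgi
Hunk 6: at line 1 remove [svxvm] add [wtz,mlno] -> 14 lines: sjl wtz mlno pbu tzohz lpk cjdft onwf jtvx lcgca tau wip mkz oxgi
Hunk 7: at line 2 remove [pbu] add [dyqr,cdbn,dxavd] -> 16 lines: sjl wtz mlno dyqr cdbn dxavd tzohz lpk cjdft onwf jtvx lcgca tau wip mkz oxgi
Final line 8: lpk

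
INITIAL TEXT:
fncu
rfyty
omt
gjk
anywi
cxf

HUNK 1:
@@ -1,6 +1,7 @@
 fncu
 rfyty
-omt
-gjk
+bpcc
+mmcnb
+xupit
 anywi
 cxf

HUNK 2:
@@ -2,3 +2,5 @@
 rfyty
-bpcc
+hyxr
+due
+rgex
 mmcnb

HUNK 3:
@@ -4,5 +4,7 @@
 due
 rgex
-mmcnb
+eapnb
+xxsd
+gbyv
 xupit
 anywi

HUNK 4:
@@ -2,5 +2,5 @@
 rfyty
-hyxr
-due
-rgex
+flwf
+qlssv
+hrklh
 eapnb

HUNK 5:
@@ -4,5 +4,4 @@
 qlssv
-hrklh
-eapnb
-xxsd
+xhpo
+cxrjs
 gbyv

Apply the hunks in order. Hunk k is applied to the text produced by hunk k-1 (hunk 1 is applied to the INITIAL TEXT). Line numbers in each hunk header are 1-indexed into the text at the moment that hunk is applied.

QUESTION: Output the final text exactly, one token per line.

Hunk 1: at line 1 remove [omt,gjk] add [bpcc,mmcnb,xupit] -> 7 lines: fncu rfyty bpcc mmcnb xupit anywi cxf
Hunk 2: at line 2 remove [bpcc] add [hyxr,due,rgex] -> 9 lines: fncu rfyty hyxr due rgex mmcnb xupit anywi cxf
Hunk 3: at line 4 remove [mmcnb] add [eapnb,xxsd,gbyv] -> 11 lines: fncu rfyty hyxr due rgex eapnb xxsd gbyv xupit anywi cxf
Hunk 4: at line 2 remove [hyxr,due,rgex] add [flwf,qlssv,hrklh] -> 11 lines: fncu rfyty flwf qlssv hrklh eapnb xxsd gbyv xupit anywi cxf
Hunk 5: at line 4 remove [hrklh,eapnb,xxsd] add [xhpo,cxrjs] -> 10 lines: fncu rfyty flwf qlssv xhpo cxrjs gbyv xupit anywi cxf

Answer: fncu
rfyty
flwf
qlssv
xhpo
cxrjs
gbyv
xupit
anywi
cxf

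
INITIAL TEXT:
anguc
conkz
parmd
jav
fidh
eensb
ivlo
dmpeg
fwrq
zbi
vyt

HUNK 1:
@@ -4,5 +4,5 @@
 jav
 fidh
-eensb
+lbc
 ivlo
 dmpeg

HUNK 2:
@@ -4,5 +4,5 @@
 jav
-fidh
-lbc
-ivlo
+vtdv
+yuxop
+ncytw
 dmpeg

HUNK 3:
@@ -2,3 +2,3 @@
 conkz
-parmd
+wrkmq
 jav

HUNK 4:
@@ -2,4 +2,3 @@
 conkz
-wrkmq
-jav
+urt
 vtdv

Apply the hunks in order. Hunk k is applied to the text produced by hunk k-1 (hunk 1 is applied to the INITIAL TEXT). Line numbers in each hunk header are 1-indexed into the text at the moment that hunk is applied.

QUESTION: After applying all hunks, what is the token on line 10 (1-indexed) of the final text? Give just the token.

Answer: vyt

Derivation:
Hunk 1: at line 4 remove [eensb] add [lbc] -> 11 lines: anguc conkz parmd jav fidh lbc ivlo dmpeg fwrq zbi vyt
Hunk 2: at line 4 remove [fidh,lbc,ivlo] add [vtdv,yuxop,ncytw] -> 11 lines: anguc conkz parmd jav vtdv yuxop ncytw dmpeg fwrq zbi vyt
Hunk 3: at line 2 remove [parmd] add [wrkmq] -> 11 lines: anguc conkz wrkmq jav vtdv yuxop ncytw dmpeg fwrq zbi vyt
Hunk 4: at line 2 remove [wrkmq,jav] add [urt] -> 10 lines: anguc conkz urt vtdv yuxop ncytw dmpeg fwrq zbi vyt
Final line 10: vyt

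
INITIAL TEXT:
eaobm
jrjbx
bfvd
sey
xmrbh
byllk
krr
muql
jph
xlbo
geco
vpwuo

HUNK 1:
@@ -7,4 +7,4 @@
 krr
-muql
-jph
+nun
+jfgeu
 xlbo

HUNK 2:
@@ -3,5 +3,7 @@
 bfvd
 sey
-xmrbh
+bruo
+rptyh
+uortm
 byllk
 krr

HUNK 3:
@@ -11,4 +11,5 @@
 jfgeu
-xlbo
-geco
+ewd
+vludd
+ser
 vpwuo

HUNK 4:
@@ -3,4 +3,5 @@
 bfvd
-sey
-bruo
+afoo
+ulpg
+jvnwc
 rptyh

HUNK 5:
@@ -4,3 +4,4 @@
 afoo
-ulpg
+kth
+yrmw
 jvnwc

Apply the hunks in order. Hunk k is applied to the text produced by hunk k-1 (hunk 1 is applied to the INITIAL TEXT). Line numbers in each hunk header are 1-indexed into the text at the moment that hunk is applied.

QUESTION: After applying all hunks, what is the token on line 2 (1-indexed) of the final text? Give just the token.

Answer: jrjbx

Derivation:
Hunk 1: at line 7 remove [muql,jph] add [nun,jfgeu] -> 12 lines: eaobm jrjbx bfvd sey xmrbh byllk krr nun jfgeu xlbo geco vpwuo
Hunk 2: at line 3 remove [xmrbh] add [bruo,rptyh,uortm] -> 14 lines: eaobm jrjbx bfvd sey bruo rptyh uortm byllk krr nun jfgeu xlbo geco vpwuo
Hunk 3: at line 11 remove [xlbo,geco] add [ewd,vludd,ser] -> 15 lines: eaobm jrjbx bfvd sey bruo rptyh uortm byllk krr nun jfgeu ewd vludd ser vpwuo
Hunk 4: at line 3 remove [sey,bruo] add [afoo,ulpg,jvnwc] -> 16 lines: eaobm jrjbx bfvd afoo ulpg jvnwc rptyh uortm byllk krr nun jfgeu ewd vludd ser vpwuo
Hunk 5: at line 4 remove [ulpg] add [kth,yrmw] -> 17 lines: eaobm jrjbx bfvd afoo kth yrmw jvnwc rptyh uortm byllk krr nun jfgeu ewd vludd ser vpwuo
Final line 2: jrjbx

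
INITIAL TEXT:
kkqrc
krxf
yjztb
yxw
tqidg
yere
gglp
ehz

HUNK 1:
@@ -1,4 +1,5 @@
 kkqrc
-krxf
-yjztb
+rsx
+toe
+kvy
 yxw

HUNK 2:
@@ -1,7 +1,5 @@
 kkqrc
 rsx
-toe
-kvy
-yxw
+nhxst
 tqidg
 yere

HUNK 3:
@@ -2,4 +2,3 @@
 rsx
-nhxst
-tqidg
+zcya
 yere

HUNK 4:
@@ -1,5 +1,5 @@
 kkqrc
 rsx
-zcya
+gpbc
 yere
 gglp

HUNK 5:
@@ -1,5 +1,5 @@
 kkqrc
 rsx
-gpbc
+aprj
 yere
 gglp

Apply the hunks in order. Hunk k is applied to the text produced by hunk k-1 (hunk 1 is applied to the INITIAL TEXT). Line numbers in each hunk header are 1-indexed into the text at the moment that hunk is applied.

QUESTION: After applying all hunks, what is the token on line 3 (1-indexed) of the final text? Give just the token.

Hunk 1: at line 1 remove [krxf,yjztb] add [rsx,toe,kvy] -> 9 lines: kkqrc rsx toe kvy yxw tqidg yere gglp ehz
Hunk 2: at line 1 remove [toe,kvy,yxw] add [nhxst] -> 7 lines: kkqrc rsx nhxst tqidg yere gglp ehz
Hunk 3: at line 2 remove [nhxst,tqidg] add [zcya] -> 6 lines: kkqrc rsx zcya yere gglp ehz
Hunk 4: at line 1 remove [zcya] add [gpbc] -> 6 lines: kkqrc rsx gpbc yere gglp ehz
Hunk 5: at line 1 remove [gpbc] add [aprj] -> 6 lines: kkqrc rsx aprj yere gglp ehz
Final line 3: aprj

Answer: aprj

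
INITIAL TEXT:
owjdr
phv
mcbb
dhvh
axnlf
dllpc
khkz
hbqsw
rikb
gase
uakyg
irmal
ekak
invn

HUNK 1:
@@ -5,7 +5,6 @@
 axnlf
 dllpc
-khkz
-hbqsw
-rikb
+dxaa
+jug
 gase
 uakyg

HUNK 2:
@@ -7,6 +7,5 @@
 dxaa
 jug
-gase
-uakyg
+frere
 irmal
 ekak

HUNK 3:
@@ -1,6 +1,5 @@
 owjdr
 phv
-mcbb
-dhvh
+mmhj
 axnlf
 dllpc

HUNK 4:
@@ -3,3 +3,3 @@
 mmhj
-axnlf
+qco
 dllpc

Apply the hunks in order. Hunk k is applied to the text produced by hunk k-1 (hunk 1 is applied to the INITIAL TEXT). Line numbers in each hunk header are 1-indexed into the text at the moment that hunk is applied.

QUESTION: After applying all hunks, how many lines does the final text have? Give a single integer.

Hunk 1: at line 5 remove [khkz,hbqsw,rikb] add [dxaa,jug] -> 13 lines: owjdr phv mcbb dhvh axnlf dllpc dxaa jug gase uakyg irmal ekak invn
Hunk 2: at line 7 remove [gase,uakyg] add [frere] -> 12 lines: owjdr phv mcbb dhvh axnlf dllpc dxaa jug frere irmal ekak invn
Hunk 3: at line 1 remove [mcbb,dhvh] add [mmhj] -> 11 lines: owjdr phv mmhj axnlf dllpc dxaa jug frere irmal ekak invn
Hunk 4: at line 3 remove [axnlf] add [qco] -> 11 lines: owjdr phv mmhj qco dllpc dxaa jug frere irmal ekak invn
Final line count: 11

Answer: 11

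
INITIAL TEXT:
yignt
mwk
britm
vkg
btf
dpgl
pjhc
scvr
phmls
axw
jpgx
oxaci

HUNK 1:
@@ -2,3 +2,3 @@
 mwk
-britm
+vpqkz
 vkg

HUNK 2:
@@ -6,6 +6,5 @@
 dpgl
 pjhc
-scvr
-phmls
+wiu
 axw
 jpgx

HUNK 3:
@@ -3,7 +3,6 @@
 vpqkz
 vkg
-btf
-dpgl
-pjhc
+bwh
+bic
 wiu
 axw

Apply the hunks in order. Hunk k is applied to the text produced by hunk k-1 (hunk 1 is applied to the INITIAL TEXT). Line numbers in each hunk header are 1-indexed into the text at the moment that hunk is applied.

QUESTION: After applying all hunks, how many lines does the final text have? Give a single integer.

Answer: 10

Derivation:
Hunk 1: at line 2 remove [britm] add [vpqkz] -> 12 lines: yignt mwk vpqkz vkg btf dpgl pjhc scvr phmls axw jpgx oxaci
Hunk 2: at line 6 remove [scvr,phmls] add [wiu] -> 11 lines: yignt mwk vpqkz vkg btf dpgl pjhc wiu axw jpgx oxaci
Hunk 3: at line 3 remove [btf,dpgl,pjhc] add [bwh,bic] -> 10 lines: yignt mwk vpqkz vkg bwh bic wiu axw jpgx oxaci
Final line count: 10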